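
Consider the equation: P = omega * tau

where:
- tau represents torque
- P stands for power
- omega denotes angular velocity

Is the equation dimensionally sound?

Yes

tau (torque) has dimensions [L^2 M T^-2].
P (power) has dimensions [L^2 M T^-3].
omega (angular velocity) has dimensions [T^-1].

Left side: [L^2 M T^-3]
Right side: [L^2 M T^-3]

Both sides have the same dimensions, so the equation is dimensionally consistent.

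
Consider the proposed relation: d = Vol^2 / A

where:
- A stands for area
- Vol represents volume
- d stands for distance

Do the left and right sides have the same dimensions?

No

A (area) has dimensions [L^2].
Vol (volume) has dimensions [L^3].
d (distance) has dimensions [L].

Left side: [L]
Right side: [L^4]

The two sides have different dimensions, so the equation is NOT dimensionally consistent.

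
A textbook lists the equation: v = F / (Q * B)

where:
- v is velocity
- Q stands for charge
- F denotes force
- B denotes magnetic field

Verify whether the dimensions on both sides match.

Yes

v (velocity) has dimensions [L T^-1].
Q (charge) has dimensions [I T].
F (force) has dimensions [L M T^-2].
B (magnetic field) has dimensions [I^-1 M T^-2].

Left side: [L T^-1]
Right side: [L T^-1]

Both sides have the same dimensions, so the equation is dimensionally consistent.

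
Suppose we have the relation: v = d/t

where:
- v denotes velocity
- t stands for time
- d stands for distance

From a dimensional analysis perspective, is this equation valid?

Yes

v (velocity) has dimensions [L T^-1].
t (time) has dimensions [T].
d (distance) has dimensions [L].

Left side: [L T^-1]
Right side: [L T^-1]

Both sides have the same dimensions, so the equation is dimensionally consistent.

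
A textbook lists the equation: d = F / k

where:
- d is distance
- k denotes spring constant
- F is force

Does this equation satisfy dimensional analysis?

Yes

d (distance) has dimensions [L].
k (spring constant) has dimensions [M T^-2].
F (force) has dimensions [L M T^-2].

Left side: [L]
Right side: [L]

Both sides have the same dimensions, so the equation is dimensionally consistent.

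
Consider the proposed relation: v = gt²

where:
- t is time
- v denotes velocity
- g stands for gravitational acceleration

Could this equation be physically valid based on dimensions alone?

No

t (time) has dimensions [T].
v (velocity) has dimensions [L T^-1].
g (gravitational acceleration) has dimensions [L T^-2].

Left side: [L T^-1]
Right side: [L]

The two sides have different dimensions, so the equation is NOT dimensionally consistent.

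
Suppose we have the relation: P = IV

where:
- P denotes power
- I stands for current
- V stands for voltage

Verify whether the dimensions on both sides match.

Yes

P (power) has dimensions [L^2 M T^-3].
I (current) has dimensions [I].
V (voltage) has dimensions [I^-1 L^2 M T^-3].

Left side: [L^2 M T^-3]
Right side: [L^2 M T^-3]

Both sides have the same dimensions, so the equation is dimensionally consistent.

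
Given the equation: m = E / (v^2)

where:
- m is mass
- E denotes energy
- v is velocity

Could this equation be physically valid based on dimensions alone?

Yes

m (mass) has dimensions [M].
E (energy) has dimensions [L^2 M T^-2].
v (velocity) has dimensions [L T^-1].

Left side: [M]
Right side: [M]

Both sides have the same dimensions, so the equation is dimensionally consistent.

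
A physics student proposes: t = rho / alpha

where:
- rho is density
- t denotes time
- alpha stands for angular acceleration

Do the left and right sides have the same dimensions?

No

rho (density) has dimensions [L^-3 M].
t (time) has dimensions [T].
alpha (angular acceleration) has dimensions [T^-2].

Left side: [T]
Right side: [L^-3 M T^2]

The two sides have different dimensions, so the equation is NOT dimensionally consistent.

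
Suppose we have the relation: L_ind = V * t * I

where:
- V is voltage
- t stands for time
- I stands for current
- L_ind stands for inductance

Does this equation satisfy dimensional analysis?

No

V (voltage) has dimensions [I^-1 L^2 M T^-3].
t (time) has dimensions [T].
I (current) has dimensions [I].
L_ind (inductance) has dimensions [I^-2 L^2 M T^-2].

Left side: [I^-2 L^2 M T^-2]
Right side: [L^2 M T^-2]

The two sides have different dimensions, so the equation is NOT dimensionally consistent.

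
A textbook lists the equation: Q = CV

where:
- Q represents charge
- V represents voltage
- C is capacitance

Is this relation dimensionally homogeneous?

Yes

Q (charge) has dimensions [I T].
V (voltage) has dimensions [I^-1 L^2 M T^-3].
C (capacitance) has dimensions [I^2 L^-2 M^-1 T^4].

Left side: [I T]
Right side: [I T]

Both sides have the same dimensions, so the equation is dimensionally consistent.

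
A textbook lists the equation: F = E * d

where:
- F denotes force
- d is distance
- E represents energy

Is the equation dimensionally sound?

No

F (force) has dimensions [L M T^-2].
d (distance) has dimensions [L].
E (energy) has dimensions [L^2 M T^-2].

Left side: [L M T^-2]
Right side: [L^3 M T^-2]

The two sides have different dimensions, so the equation is NOT dimensionally consistent.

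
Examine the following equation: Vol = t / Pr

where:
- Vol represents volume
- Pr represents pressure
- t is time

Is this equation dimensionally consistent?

No

Vol (volume) has dimensions [L^3].
Pr (pressure) has dimensions [L^-1 M T^-2].
t (time) has dimensions [T].

Left side: [L^3]
Right side: [L M^-1 T^3]

The two sides have different dimensions, so the equation is NOT dimensionally consistent.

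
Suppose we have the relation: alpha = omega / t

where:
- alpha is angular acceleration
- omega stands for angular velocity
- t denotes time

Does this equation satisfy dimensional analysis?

Yes

alpha (angular acceleration) has dimensions [T^-2].
omega (angular velocity) has dimensions [T^-1].
t (time) has dimensions [T].

Left side: [T^-2]
Right side: [T^-2]

Both sides have the same dimensions, so the equation is dimensionally consistent.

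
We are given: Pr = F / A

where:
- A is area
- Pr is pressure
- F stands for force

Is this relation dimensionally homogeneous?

Yes

A (area) has dimensions [L^2].
Pr (pressure) has dimensions [L^-1 M T^-2].
F (force) has dimensions [L M T^-2].

Left side: [L^-1 M T^-2]
Right side: [L^-1 M T^-2]

Both sides have the same dimensions, so the equation is dimensionally consistent.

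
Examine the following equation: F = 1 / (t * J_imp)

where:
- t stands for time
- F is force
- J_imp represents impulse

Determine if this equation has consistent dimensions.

No

t (time) has dimensions [T].
F (force) has dimensions [L M T^-2].
J_imp (impulse) has dimensions [L M T^-1].

Left side: [L M T^-2]
Right side: [L^-1 M^-1]

The two sides have different dimensions, so the equation is NOT dimensionally consistent.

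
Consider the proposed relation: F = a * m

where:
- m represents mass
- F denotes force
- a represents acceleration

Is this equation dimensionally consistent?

Yes

m (mass) has dimensions [M].
F (force) has dimensions [L M T^-2].
a (acceleration) has dimensions [L T^-2].

Left side: [L M T^-2]
Right side: [L M T^-2]

Both sides have the same dimensions, so the equation is dimensionally consistent.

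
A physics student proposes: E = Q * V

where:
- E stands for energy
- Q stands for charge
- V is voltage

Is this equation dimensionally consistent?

Yes

E (energy) has dimensions [L^2 M T^-2].
Q (charge) has dimensions [I T].
V (voltage) has dimensions [I^-1 L^2 M T^-3].

Left side: [L^2 M T^-2]
Right side: [L^2 M T^-2]

Both sides have the same dimensions, so the equation is dimensionally consistent.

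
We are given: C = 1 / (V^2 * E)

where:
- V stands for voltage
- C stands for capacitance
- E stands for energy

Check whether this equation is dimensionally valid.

No

V (voltage) has dimensions [I^-1 L^2 M T^-3].
C (capacitance) has dimensions [I^2 L^-2 M^-1 T^4].
E (energy) has dimensions [L^2 M T^-2].

Left side: [I^2 L^-2 M^-1 T^4]
Right side: [I^2 L^-6 M^-3 T^8]

The two sides have different dimensions, so the equation is NOT dimensionally consistent.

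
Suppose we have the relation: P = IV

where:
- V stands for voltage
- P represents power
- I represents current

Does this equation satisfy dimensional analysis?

Yes

V (voltage) has dimensions [I^-1 L^2 M T^-3].
P (power) has dimensions [L^2 M T^-3].
I (current) has dimensions [I].

Left side: [L^2 M T^-3]
Right side: [L^2 M T^-3]

Both sides have the same dimensions, so the equation is dimensionally consistent.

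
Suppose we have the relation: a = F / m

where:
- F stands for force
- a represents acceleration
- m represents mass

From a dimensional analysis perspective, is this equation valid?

Yes

F (force) has dimensions [L M T^-2].
a (acceleration) has dimensions [L T^-2].
m (mass) has dimensions [M].

Left side: [L T^-2]
Right side: [L T^-2]

Both sides have the same dimensions, so the equation is dimensionally consistent.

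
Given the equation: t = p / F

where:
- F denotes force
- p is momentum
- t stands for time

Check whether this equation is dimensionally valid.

Yes

F (force) has dimensions [L M T^-2].
p (momentum) has dimensions [L M T^-1].
t (time) has dimensions [T].

Left side: [T]
Right side: [T]

Both sides have the same dimensions, so the equation is dimensionally consistent.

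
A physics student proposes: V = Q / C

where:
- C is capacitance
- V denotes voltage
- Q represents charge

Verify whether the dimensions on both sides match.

Yes

C (capacitance) has dimensions [I^2 L^-2 M^-1 T^4].
V (voltage) has dimensions [I^-1 L^2 M T^-3].
Q (charge) has dimensions [I T].

Left side: [I^-1 L^2 M T^-3]
Right side: [I^-1 L^2 M T^-3]

Both sides have the same dimensions, so the equation is dimensionally consistent.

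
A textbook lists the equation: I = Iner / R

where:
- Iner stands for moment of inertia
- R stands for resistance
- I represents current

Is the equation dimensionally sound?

No

Iner (moment of inertia) has dimensions [L^2 M].
R (resistance) has dimensions [I^-2 L^2 M T^-3].
I (current) has dimensions [I].

Left side: [I]
Right side: [I^2 T^3]

The two sides have different dimensions, so the equation is NOT dimensionally consistent.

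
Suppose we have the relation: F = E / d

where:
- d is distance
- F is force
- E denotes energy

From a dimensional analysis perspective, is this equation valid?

Yes

d (distance) has dimensions [L].
F (force) has dimensions [L M T^-2].
E (energy) has dimensions [L^2 M T^-2].

Left side: [L M T^-2]
Right side: [L M T^-2]

Both sides have the same dimensions, so the equation is dimensionally consistent.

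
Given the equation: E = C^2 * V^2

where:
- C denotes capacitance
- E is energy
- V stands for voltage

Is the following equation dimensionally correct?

No

C (capacitance) has dimensions [I^2 L^-2 M^-1 T^4].
E (energy) has dimensions [L^2 M T^-2].
V (voltage) has dimensions [I^-1 L^2 M T^-3].

Left side: [L^2 M T^-2]
Right side: [I^2 T^2]

The two sides have different dimensions, so the equation is NOT dimensionally consistent.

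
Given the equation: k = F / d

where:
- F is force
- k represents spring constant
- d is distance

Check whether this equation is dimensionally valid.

Yes

F (force) has dimensions [L M T^-2].
k (spring constant) has dimensions [M T^-2].
d (distance) has dimensions [L].

Left side: [M T^-2]
Right side: [M T^-2]

Both sides have the same dimensions, so the equation is dimensionally consistent.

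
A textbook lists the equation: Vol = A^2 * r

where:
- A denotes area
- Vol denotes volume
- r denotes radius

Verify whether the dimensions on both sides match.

No

A (area) has dimensions [L^2].
Vol (volume) has dimensions [L^3].
r (radius) has dimensions [L].

Left side: [L^3]
Right side: [L^5]

The two sides have different dimensions, so the equation is NOT dimensionally consistent.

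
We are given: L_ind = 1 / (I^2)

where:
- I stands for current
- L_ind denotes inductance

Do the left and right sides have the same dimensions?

No

I (current) has dimensions [I].
L_ind (inductance) has dimensions [I^-2 L^2 M T^-2].

Left side: [I^-2 L^2 M T^-2]
Right side: [I^-2]

The two sides have different dimensions, so the equation is NOT dimensionally consistent.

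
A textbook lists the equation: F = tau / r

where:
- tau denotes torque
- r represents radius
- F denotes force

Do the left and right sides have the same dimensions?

Yes

tau (torque) has dimensions [L^2 M T^-2].
r (radius) has dimensions [L].
F (force) has dimensions [L M T^-2].

Left side: [L M T^-2]
Right side: [L M T^-2]

Both sides have the same dimensions, so the equation is dimensionally consistent.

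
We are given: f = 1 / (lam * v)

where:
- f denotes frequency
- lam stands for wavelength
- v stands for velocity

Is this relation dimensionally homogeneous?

No

f (frequency) has dimensions [T^-1].
lam (wavelength) has dimensions [L].
v (velocity) has dimensions [L T^-1].

Left side: [T^-1]
Right side: [L^-2 T]

The two sides have different dimensions, so the equation is NOT dimensionally consistent.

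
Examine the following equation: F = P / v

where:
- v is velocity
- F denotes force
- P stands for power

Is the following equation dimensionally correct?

Yes

v (velocity) has dimensions [L T^-1].
F (force) has dimensions [L M T^-2].
P (power) has dimensions [L^2 M T^-3].

Left side: [L M T^-2]
Right side: [L M T^-2]

Both sides have the same dimensions, so the equation is dimensionally consistent.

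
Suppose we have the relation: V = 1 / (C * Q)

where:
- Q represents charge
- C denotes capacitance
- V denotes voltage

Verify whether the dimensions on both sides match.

No

Q (charge) has dimensions [I T].
C (capacitance) has dimensions [I^2 L^-2 M^-1 T^4].
V (voltage) has dimensions [I^-1 L^2 M T^-3].

Left side: [I^-1 L^2 M T^-3]
Right side: [I^-3 L^2 M T^-5]

The two sides have different dimensions, so the equation is NOT dimensionally consistent.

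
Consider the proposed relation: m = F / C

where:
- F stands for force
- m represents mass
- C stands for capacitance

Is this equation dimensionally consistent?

No

F (force) has dimensions [L M T^-2].
m (mass) has dimensions [M].
C (capacitance) has dimensions [I^2 L^-2 M^-1 T^4].

Left side: [M]
Right side: [I^-2 L^3 M^2 T^-6]

The two sides have different dimensions, so the equation is NOT dimensionally consistent.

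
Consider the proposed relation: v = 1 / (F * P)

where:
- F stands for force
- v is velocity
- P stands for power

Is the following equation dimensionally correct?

No

F (force) has dimensions [L M T^-2].
v (velocity) has dimensions [L T^-1].
P (power) has dimensions [L^2 M T^-3].

Left side: [L T^-1]
Right side: [L^-3 M^-2 T^5]

The two sides have different dimensions, so the equation is NOT dimensionally consistent.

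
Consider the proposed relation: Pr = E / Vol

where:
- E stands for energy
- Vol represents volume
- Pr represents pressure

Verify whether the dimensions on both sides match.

Yes

E (energy) has dimensions [L^2 M T^-2].
Vol (volume) has dimensions [L^3].
Pr (pressure) has dimensions [L^-1 M T^-2].

Left side: [L^-1 M T^-2]
Right side: [L^-1 M T^-2]

Both sides have the same dimensions, so the equation is dimensionally consistent.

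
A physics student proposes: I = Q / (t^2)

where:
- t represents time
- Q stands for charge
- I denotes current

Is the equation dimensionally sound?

No

t (time) has dimensions [T].
Q (charge) has dimensions [I T].
I (current) has dimensions [I].

Left side: [I]
Right side: [I T^-1]

The two sides have different dimensions, so the equation is NOT dimensionally consistent.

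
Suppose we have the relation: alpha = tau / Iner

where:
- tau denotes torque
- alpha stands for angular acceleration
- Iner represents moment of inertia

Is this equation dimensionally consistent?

Yes

tau (torque) has dimensions [L^2 M T^-2].
alpha (angular acceleration) has dimensions [T^-2].
Iner (moment of inertia) has dimensions [L^2 M].

Left side: [T^-2]
Right side: [T^-2]

Both sides have the same dimensions, so the equation is dimensionally consistent.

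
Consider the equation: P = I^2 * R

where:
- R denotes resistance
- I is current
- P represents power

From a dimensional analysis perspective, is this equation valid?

Yes

R (resistance) has dimensions [I^-2 L^2 M T^-3].
I (current) has dimensions [I].
P (power) has dimensions [L^2 M T^-3].

Left side: [L^2 M T^-3]
Right side: [L^2 M T^-3]

Both sides have the same dimensions, so the equation is dimensionally consistent.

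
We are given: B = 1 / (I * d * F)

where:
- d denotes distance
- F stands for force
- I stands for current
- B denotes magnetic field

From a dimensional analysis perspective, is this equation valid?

No

d (distance) has dimensions [L].
F (force) has dimensions [L M T^-2].
I (current) has dimensions [I].
B (magnetic field) has dimensions [I^-1 M T^-2].

Left side: [I^-1 M T^-2]
Right side: [I^-1 L^-2 M^-1 T^2]

The two sides have different dimensions, so the equation is NOT dimensionally consistent.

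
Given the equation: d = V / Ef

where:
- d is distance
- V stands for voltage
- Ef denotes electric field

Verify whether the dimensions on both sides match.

Yes

d (distance) has dimensions [L].
V (voltage) has dimensions [I^-1 L^2 M T^-3].
Ef (electric field) has dimensions [I^-1 L M T^-3].

Left side: [L]
Right side: [L]

Both sides have the same dimensions, so the equation is dimensionally consistent.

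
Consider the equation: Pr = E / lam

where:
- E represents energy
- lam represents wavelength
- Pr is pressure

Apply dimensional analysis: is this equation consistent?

No

E (energy) has dimensions [L^2 M T^-2].
lam (wavelength) has dimensions [L].
Pr (pressure) has dimensions [L^-1 M T^-2].

Left side: [L^-1 M T^-2]
Right side: [L M T^-2]

The two sides have different dimensions, so the equation is NOT dimensionally consistent.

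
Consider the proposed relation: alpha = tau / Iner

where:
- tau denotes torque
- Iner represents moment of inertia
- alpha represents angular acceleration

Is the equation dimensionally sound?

Yes

tau (torque) has dimensions [L^2 M T^-2].
Iner (moment of inertia) has dimensions [L^2 M].
alpha (angular acceleration) has dimensions [T^-2].

Left side: [T^-2]
Right side: [T^-2]

Both sides have the same dimensions, so the equation is dimensionally consistent.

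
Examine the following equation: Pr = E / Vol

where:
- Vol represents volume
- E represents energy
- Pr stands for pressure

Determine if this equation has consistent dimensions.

Yes

Vol (volume) has dimensions [L^3].
E (energy) has dimensions [L^2 M T^-2].
Pr (pressure) has dimensions [L^-1 M T^-2].

Left side: [L^-1 M T^-2]
Right side: [L^-1 M T^-2]

Both sides have the same dimensions, so the equation is dimensionally consistent.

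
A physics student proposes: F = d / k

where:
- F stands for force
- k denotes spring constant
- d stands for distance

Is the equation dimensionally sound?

No

F (force) has dimensions [L M T^-2].
k (spring constant) has dimensions [M T^-2].
d (distance) has dimensions [L].

Left side: [L M T^-2]
Right side: [L M^-1 T^2]

The two sides have different dimensions, so the equation is NOT dimensionally consistent.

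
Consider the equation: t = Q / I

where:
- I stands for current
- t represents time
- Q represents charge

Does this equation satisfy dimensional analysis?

Yes

I (current) has dimensions [I].
t (time) has dimensions [T].
Q (charge) has dimensions [I T].

Left side: [T]
Right side: [T]

Both sides have the same dimensions, so the equation is dimensionally consistent.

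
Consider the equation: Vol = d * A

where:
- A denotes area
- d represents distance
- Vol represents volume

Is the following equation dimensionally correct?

Yes

A (area) has dimensions [L^2].
d (distance) has dimensions [L].
Vol (volume) has dimensions [L^3].

Left side: [L^3]
Right side: [L^3]

Both sides have the same dimensions, so the equation is dimensionally consistent.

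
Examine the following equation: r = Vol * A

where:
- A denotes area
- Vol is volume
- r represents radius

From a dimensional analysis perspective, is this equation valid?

No

A (area) has dimensions [L^2].
Vol (volume) has dimensions [L^3].
r (radius) has dimensions [L].

Left side: [L]
Right side: [L^5]

The two sides have different dimensions, so the equation is NOT dimensionally consistent.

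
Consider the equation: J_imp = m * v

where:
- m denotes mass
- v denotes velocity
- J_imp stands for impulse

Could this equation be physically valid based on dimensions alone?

Yes

m (mass) has dimensions [M].
v (velocity) has dimensions [L T^-1].
J_imp (impulse) has dimensions [L M T^-1].

Left side: [L M T^-1]
Right side: [L M T^-1]

Both sides have the same dimensions, so the equation is dimensionally consistent.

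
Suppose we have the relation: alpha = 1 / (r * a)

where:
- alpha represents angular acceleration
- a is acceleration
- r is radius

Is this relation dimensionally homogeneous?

No

alpha (angular acceleration) has dimensions [T^-2].
a (acceleration) has dimensions [L T^-2].
r (radius) has dimensions [L].

Left side: [T^-2]
Right side: [L^-2 T^2]

The two sides have different dimensions, so the equation is NOT dimensionally consistent.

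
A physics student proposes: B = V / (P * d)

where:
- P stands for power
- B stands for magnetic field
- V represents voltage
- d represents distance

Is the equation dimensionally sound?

No

P (power) has dimensions [L^2 M T^-3].
B (magnetic field) has dimensions [I^-1 M T^-2].
V (voltage) has dimensions [I^-1 L^2 M T^-3].
d (distance) has dimensions [L].

Left side: [I^-1 M T^-2]
Right side: [I^-1 L^-1]

The two sides have different dimensions, so the equation is NOT dimensionally consistent.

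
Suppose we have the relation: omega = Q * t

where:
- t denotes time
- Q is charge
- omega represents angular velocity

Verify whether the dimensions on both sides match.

No

t (time) has dimensions [T].
Q (charge) has dimensions [I T].
omega (angular velocity) has dimensions [T^-1].

Left side: [T^-1]
Right side: [I T^2]

The two sides have different dimensions, so the equation is NOT dimensionally consistent.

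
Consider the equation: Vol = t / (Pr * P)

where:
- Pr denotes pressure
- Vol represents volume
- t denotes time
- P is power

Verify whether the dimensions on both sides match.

No

Pr (pressure) has dimensions [L^-1 M T^-2].
Vol (volume) has dimensions [L^3].
t (time) has dimensions [T].
P (power) has dimensions [L^2 M T^-3].

Left side: [L^3]
Right side: [L^-1 M^-2 T^6]

The two sides have different dimensions, so the equation is NOT dimensionally consistent.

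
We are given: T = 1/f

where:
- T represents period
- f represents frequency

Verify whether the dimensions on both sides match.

Yes

T (period) has dimensions [T].
f (frequency) has dimensions [T^-1].

Left side: [T]
Right side: [T]

Both sides have the same dimensions, so the equation is dimensionally consistent.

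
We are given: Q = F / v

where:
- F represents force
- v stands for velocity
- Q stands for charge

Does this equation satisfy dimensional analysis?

No

F (force) has dimensions [L M T^-2].
v (velocity) has dimensions [L T^-1].
Q (charge) has dimensions [I T].

Left side: [I T]
Right side: [M T^-1]

The two sides have different dimensions, so the equation is NOT dimensionally consistent.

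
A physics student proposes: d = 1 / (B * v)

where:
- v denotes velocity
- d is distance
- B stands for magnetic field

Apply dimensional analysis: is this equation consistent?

No

v (velocity) has dimensions [L T^-1].
d (distance) has dimensions [L].
B (magnetic field) has dimensions [I^-1 M T^-2].

Left side: [L]
Right side: [I L^-1 M^-1 T^3]

The two sides have different dimensions, so the equation is NOT dimensionally consistent.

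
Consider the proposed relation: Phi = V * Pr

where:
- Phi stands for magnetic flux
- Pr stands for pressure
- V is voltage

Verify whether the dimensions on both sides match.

No

Phi (magnetic flux) has dimensions [I^-1 L^2 M T^-2].
Pr (pressure) has dimensions [L^-1 M T^-2].
V (voltage) has dimensions [I^-1 L^2 M T^-3].

Left side: [I^-1 L^2 M T^-2]
Right side: [I^-1 L M^2 T^-5]

The two sides have different dimensions, so the equation is NOT dimensionally consistent.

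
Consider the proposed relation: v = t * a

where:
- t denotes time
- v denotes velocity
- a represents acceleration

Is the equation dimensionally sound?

Yes

t (time) has dimensions [T].
v (velocity) has dimensions [L T^-1].
a (acceleration) has dimensions [L T^-2].

Left side: [L T^-1]
Right side: [L T^-1]

Both sides have the same dimensions, so the equation is dimensionally consistent.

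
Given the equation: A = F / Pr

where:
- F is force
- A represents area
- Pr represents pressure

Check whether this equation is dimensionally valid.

Yes

F (force) has dimensions [L M T^-2].
A (area) has dimensions [L^2].
Pr (pressure) has dimensions [L^-1 M T^-2].

Left side: [L^2]
Right side: [L^2]

Both sides have the same dimensions, so the equation is dimensionally consistent.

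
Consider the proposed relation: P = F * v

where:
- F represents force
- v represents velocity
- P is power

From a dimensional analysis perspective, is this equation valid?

Yes

F (force) has dimensions [L M T^-2].
v (velocity) has dimensions [L T^-1].
P (power) has dimensions [L^2 M T^-3].

Left side: [L^2 M T^-3]
Right side: [L^2 M T^-3]

Both sides have the same dimensions, so the equation is dimensionally consistent.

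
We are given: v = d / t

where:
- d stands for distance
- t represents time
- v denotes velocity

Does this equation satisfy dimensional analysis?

Yes

d (distance) has dimensions [L].
t (time) has dimensions [T].
v (velocity) has dimensions [L T^-1].

Left side: [L T^-1]
Right side: [L T^-1]

Both sides have the same dimensions, so the equation is dimensionally consistent.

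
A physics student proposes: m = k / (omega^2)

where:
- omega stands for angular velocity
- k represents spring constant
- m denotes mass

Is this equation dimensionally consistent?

Yes

omega (angular velocity) has dimensions [T^-1].
k (spring constant) has dimensions [M T^-2].
m (mass) has dimensions [M].

Left side: [M]
Right side: [M]

Both sides have the same dimensions, so the equation is dimensionally consistent.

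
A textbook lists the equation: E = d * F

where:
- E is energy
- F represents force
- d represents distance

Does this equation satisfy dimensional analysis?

Yes

E (energy) has dimensions [L^2 M T^-2].
F (force) has dimensions [L M T^-2].
d (distance) has dimensions [L].

Left side: [L^2 M T^-2]
Right side: [L^2 M T^-2]

Both sides have the same dimensions, so the equation is dimensionally consistent.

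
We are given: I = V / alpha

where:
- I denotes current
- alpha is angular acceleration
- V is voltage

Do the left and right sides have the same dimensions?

No

I (current) has dimensions [I].
alpha (angular acceleration) has dimensions [T^-2].
V (voltage) has dimensions [I^-1 L^2 M T^-3].

Left side: [I]
Right side: [I^-1 L^2 M T^-1]

The two sides have different dimensions, so the equation is NOT dimensionally consistent.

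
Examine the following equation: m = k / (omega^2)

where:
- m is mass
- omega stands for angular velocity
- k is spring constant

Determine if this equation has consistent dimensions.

Yes

m (mass) has dimensions [M].
omega (angular velocity) has dimensions [T^-1].
k (spring constant) has dimensions [M T^-2].

Left side: [M]
Right side: [M]

Both sides have the same dimensions, so the equation is dimensionally consistent.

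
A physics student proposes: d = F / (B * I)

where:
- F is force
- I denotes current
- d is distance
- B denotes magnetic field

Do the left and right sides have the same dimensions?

Yes

F (force) has dimensions [L M T^-2].
I (current) has dimensions [I].
d (distance) has dimensions [L].
B (magnetic field) has dimensions [I^-1 M T^-2].

Left side: [L]
Right side: [L]

Both sides have the same dimensions, so the equation is dimensionally consistent.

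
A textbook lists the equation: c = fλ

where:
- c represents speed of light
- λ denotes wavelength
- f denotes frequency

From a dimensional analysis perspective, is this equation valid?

Yes

c (speed of light) has dimensions [L T^-1].
λ (wavelength) has dimensions [L].
f (frequency) has dimensions [T^-1].

Left side: [L T^-1]
Right side: [L T^-1]

Both sides have the same dimensions, so the equation is dimensionally consistent.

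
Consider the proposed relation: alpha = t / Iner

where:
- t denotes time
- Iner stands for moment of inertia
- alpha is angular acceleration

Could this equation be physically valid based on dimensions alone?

No

t (time) has dimensions [T].
Iner (moment of inertia) has dimensions [L^2 M].
alpha (angular acceleration) has dimensions [T^-2].

Left side: [T^-2]
Right side: [L^-2 M^-1 T]

The two sides have different dimensions, so the equation is NOT dimensionally consistent.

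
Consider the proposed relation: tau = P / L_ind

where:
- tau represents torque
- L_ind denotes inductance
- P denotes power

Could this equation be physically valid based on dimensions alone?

No

tau (torque) has dimensions [L^2 M T^-2].
L_ind (inductance) has dimensions [I^-2 L^2 M T^-2].
P (power) has dimensions [L^2 M T^-3].

Left side: [L^2 M T^-2]
Right side: [I^2 T^-1]

The two sides have different dimensions, so the equation is NOT dimensionally consistent.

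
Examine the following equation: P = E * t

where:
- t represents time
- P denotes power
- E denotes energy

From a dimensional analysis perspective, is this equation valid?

No

t (time) has dimensions [T].
P (power) has dimensions [L^2 M T^-3].
E (energy) has dimensions [L^2 M T^-2].

Left side: [L^2 M T^-3]
Right side: [L^2 M T^-1]

The two sides have different dimensions, so the equation is NOT dimensionally consistent.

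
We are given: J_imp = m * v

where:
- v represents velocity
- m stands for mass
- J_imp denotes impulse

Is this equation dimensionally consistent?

Yes

v (velocity) has dimensions [L T^-1].
m (mass) has dimensions [M].
J_imp (impulse) has dimensions [L M T^-1].

Left side: [L M T^-1]
Right side: [L M T^-1]

Both sides have the same dimensions, so the equation is dimensionally consistent.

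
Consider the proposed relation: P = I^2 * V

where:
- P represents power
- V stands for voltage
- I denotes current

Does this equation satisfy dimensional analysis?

No

P (power) has dimensions [L^2 M T^-3].
V (voltage) has dimensions [I^-1 L^2 M T^-3].
I (current) has dimensions [I].

Left side: [L^2 M T^-3]
Right side: [I L^2 M T^-3]

The two sides have different dimensions, so the equation is NOT dimensionally consistent.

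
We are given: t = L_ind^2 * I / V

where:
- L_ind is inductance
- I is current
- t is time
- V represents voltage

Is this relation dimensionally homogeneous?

No

L_ind (inductance) has dimensions [I^-2 L^2 M T^-2].
I (current) has dimensions [I].
t (time) has dimensions [T].
V (voltage) has dimensions [I^-1 L^2 M T^-3].

Left side: [T]
Right side: [I^-2 L^2 M T^-1]

The two sides have different dimensions, so the equation is NOT dimensionally consistent.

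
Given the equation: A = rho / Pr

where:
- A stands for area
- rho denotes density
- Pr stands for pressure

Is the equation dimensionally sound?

No

A (area) has dimensions [L^2].
rho (density) has dimensions [L^-3 M].
Pr (pressure) has dimensions [L^-1 M T^-2].

Left side: [L^2]
Right side: [L^-2 T^2]

The two sides have different dimensions, so the equation is NOT dimensionally consistent.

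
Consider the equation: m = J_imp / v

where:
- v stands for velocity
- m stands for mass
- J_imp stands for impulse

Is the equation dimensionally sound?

Yes

v (velocity) has dimensions [L T^-1].
m (mass) has dimensions [M].
J_imp (impulse) has dimensions [L M T^-1].

Left side: [M]
Right side: [M]

Both sides have the same dimensions, so the equation is dimensionally consistent.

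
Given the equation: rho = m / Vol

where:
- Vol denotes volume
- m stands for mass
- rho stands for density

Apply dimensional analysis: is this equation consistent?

Yes

Vol (volume) has dimensions [L^3].
m (mass) has dimensions [M].
rho (density) has dimensions [L^-3 M].

Left side: [L^-3 M]
Right side: [L^-3 M]

Both sides have the same dimensions, so the equation is dimensionally consistent.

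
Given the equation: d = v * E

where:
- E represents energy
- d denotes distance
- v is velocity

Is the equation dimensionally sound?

No

E (energy) has dimensions [L^2 M T^-2].
d (distance) has dimensions [L].
v (velocity) has dimensions [L T^-1].

Left side: [L]
Right side: [L^3 M T^-3]

The two sides have different dimensions, so the equation is NOT dimensionally consistent.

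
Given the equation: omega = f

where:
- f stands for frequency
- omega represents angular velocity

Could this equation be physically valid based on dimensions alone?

Yes

f (frequency) has dimensions [T^-1].
omega (angular velocity) has dimensions [T^-1].

Left side: [T^-1]
Right side: [T^-1]

Both sides have the same dimensions, so the equation is dimensionally consistent.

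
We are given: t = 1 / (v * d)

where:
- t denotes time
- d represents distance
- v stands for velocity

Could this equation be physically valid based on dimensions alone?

No

t (time) has dimensions [T].
d (distance) has dimensions [L].
v (velocity) has dimensions [L T^-1].

Left side: [T]
Right side: [L^-2 T]

The two sides have different dimensions, so the equation is NOT dimensionally consistent.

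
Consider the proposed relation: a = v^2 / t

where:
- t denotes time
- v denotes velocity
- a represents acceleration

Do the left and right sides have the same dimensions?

No

t (time) has dimensions [T].
v (velocity) has dimensions [L T^-1].
a (acceleration) has dimensions [L T^-2].

Left side: [L T^-2]
Right side: [L^2 T^-3]

The two sides have different dimensions, so the equation is NOT dimensionally consistent.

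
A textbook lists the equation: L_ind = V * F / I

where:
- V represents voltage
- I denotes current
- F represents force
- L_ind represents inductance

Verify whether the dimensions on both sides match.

No

V (voltage) has dimensions [I^-1 L^2 M T^-3].
I (current) has dimensions [I].
F (force) has dimensions [L M T^-2].
L_ind (inductance) has dimensions [I^-2 L^2 M T^-2].

Left side: [I^-2 L^2 M T^-2]
Right side: [I^-2 L^3 M^2 T^-5]

The two sides have different dimensions, so the equation is NOT dimensionally consistent.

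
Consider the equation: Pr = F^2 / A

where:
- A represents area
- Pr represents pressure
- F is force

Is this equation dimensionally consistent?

No

A (area) has dimensions [L^2].
Pr (pressure) has dimensions [L^-1 M T^-2].
F (force) has dimensions [L M T^-2].

Left side: [L^-1 M T^-2]
Right side: [M^2 T^-4]

The two sides have different dimensions, so the equation is NOT dimensionally consistent.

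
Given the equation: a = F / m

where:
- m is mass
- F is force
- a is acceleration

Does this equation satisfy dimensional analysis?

Yes

m (mass) has dimensions [M].
F (force) has dimensions [L M T^-2].
a (acceleration) has dimensions [L T^-2].

Left side: [L T^-2]
Right side: [L T^-2]

Both sides have the same dimensions, so the equation is dimensionally consistent.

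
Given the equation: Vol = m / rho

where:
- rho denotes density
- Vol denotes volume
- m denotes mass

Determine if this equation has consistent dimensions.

Yes

rho (density) has dimensions [L^-3 M].
Vol (volume) has dimensions [L^3].
m (mass) has dimensions [M].

Left side: [L^3]
Right side: [L^3]

Both sides have the same dimensions, so the equation is dimensionally consistent.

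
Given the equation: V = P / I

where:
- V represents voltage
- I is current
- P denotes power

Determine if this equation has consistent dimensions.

Yes

V (voltage) has dimensions [I^-1 L^2 M T^-3].
I (current) has dimensions [I].
P (power) has dimensions [L^2 M T^-3].

Left side: [I^-1 L^2 M T^-3]
Right side: [I^-1 L^2 M T^-3]

Both sides have the same dimensions, so the equation is dimensionally consistent.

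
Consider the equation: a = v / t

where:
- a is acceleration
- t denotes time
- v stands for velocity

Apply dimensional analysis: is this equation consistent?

Yes

a (acceleration) has dimensions [L T^-2].
t (time) has dimensions [T].
v (velocity) has dimensions [L T^-1].

Left side: [L T^-2]
Right side: [L T^-2]

Both sides have the same dimensions, so the equation is dimensionally consistent.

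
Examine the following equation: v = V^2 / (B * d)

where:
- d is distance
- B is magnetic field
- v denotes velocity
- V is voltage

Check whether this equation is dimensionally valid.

No

d (distance) has dimensions [L].
B (magnetic field) has dimensions [I^-1 M T^-2].
v (velocity) has dimensions [L T^-1].
V (voltage) has dimensions [I^-1 L^2 M T^-3].

Left side: [L T^-1]
Right side: [I^-1 L^3 M T^-4]

The two sides have different dimensions, so the equation is NOT dimensionally consistent.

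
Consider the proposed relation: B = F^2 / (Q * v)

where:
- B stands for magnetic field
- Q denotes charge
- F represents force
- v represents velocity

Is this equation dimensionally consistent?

No

B (magnetic field) has dimensions [I^-1 M T^-2].
Q (charge) has dimensions [I T].
F (force) has dimensions [L M T^-2].
v (velocity) has dimensions [L T^-1].

Left side: [I^-1 M T^-2]
Right side: [I^-1 L M^2 T^-4]

The two sides have different dimensions, so the equation is NOT dimensionally consistent.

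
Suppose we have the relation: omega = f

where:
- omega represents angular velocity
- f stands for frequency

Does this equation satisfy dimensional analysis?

Yes

omega (angular velocity) has dimensions [T^-1].
f (frequency) has dimensions [T^-1].

Left side: [T^-1]
Right side: [T^-1]

Both sides have the same dimensions, so the equation is dimensionally consistent.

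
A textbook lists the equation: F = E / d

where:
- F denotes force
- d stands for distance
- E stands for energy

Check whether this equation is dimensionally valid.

Yes

F (force) has dimensions [L M T^-2].
d (distance) has dimensions [L].
E (energy) has dimensions [L^2 M T^-2].

Left side: [L M T^-2]
Right side: [L M T^-2]

Both sides have the same dimensions, so the equation is dimensionally consistent.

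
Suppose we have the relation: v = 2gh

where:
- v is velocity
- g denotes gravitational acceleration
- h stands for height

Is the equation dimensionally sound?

No

v (velocity) has dimensions [L T^-1].
g (gravitational acceleration) has dimensions [L T^-2].
h (height) has dimensions [L].

Left side: [L T^-1]
Right side: [L^2 T^-2]

The two sides have different dimensions, so the equation is NOT dimensionally consistent.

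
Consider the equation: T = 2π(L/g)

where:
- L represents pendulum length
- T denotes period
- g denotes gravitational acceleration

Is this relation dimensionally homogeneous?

No

L (pendulum length) has dimensions [L].
T (period) has dimensions [T].
g (gravitational acceleration) has dimensions [L T^-2].

Left side: [T]
Right side: [T^2]

The two sides have different dimensions, so the equation is NOT dimensionally consistent.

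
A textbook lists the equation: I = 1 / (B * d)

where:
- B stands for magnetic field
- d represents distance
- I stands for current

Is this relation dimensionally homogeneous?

No

B (magnetic field) has dimensions [I^-1 M T^-2].
d (distance) has dimensions [L].
I (current) has dimensions [I].

Left side: [I]
Right side: [I L^-1 M^-1 T^2]

The two sides have different dimensions, so the equation is NOT dimensionally consistent.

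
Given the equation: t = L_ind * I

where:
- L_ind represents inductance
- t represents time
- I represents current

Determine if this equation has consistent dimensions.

No

L_ind (inductance) has dimensions [I^-2 L^2 M T^-2].
t (time) has dimensions [T].
I (current) has dimensions [I].

Left side: [T]
Right side: [I^-1 L^2 M T^-2]

The two sides have different dimensions, so the equation is NOT dimensionally consistent.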